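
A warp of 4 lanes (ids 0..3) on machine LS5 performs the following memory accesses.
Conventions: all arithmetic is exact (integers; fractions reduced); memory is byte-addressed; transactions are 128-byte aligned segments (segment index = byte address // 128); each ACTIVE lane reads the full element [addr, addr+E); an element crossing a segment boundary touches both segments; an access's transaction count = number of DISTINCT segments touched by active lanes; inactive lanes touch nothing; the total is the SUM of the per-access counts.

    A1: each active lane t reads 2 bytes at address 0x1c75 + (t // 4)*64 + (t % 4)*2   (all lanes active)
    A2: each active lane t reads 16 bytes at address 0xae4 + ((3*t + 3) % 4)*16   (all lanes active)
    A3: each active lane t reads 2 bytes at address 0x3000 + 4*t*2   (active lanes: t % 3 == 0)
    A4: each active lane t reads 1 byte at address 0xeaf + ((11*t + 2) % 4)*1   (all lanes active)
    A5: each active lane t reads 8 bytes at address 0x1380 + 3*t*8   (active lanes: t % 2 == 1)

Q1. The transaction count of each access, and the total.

A1: 1 transaction
A2: 2 transactions
A3: 1 transaction
A4: 1 transaction
A5: 1 transaction

Answer: 1,2,1,1,1; total 6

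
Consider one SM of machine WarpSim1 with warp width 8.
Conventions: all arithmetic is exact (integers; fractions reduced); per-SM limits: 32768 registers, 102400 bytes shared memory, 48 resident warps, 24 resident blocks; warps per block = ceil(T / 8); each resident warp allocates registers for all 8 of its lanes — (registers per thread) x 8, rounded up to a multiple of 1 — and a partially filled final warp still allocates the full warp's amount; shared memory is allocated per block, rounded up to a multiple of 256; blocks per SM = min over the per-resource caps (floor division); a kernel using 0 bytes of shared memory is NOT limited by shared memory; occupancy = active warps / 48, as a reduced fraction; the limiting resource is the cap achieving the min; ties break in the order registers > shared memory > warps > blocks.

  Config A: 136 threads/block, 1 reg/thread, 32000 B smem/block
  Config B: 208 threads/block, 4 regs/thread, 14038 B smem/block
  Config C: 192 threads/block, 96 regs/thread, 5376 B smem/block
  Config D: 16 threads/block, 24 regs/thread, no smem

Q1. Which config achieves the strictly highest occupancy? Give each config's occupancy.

occupancies: A 17/24, B 13/24, C 1/2, D 1

Answer: D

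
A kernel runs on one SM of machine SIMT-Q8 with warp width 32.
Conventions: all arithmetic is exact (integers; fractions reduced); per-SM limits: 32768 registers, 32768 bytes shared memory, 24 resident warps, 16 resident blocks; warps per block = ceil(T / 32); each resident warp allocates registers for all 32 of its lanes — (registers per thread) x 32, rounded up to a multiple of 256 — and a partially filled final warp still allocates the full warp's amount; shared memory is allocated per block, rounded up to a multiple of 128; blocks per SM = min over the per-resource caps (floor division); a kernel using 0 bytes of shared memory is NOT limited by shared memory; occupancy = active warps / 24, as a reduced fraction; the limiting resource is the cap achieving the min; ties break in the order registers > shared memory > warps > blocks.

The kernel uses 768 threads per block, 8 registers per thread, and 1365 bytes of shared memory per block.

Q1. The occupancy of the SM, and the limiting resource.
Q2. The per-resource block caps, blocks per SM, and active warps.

Answer: occupancy 1, limited by warps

registers: 5 blocks
shared memory: 23 blocks
warps: 1 block
blocks: 16 blocks

Answer: 1 block, 24 active warps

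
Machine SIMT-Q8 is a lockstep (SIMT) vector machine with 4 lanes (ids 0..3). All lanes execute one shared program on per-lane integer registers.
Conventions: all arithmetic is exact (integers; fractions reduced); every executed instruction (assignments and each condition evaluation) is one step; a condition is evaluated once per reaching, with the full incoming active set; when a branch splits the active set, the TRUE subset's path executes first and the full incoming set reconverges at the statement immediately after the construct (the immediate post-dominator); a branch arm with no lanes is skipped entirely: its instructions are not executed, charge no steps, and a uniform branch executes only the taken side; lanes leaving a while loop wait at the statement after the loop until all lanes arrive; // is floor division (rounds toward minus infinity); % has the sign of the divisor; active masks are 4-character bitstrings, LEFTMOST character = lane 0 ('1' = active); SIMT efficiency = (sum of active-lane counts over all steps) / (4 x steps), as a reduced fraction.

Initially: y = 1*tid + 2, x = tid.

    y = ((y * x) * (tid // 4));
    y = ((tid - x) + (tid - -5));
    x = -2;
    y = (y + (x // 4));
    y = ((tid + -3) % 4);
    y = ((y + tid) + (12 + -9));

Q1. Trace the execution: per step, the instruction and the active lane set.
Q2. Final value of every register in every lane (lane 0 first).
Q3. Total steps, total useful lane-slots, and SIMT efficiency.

step 0: y <- ((y * x) * (tid // 4))  1111
step 1: y <- ((tid - x) + (tid - -5)) 1111
step 2: x <- -2                      1111
step 3: y <- (y + (x // 4))          1111
step 4: y <- ((tid + -3) % 4)        1111
step 5: y <- ((y + tid) + (12 + -9)) 1111

Answer: 6 steps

y: 4,6,8,6
x: -2,-2,-2,-2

steps = 6; useful = 24; efficiency = 24/24 = 1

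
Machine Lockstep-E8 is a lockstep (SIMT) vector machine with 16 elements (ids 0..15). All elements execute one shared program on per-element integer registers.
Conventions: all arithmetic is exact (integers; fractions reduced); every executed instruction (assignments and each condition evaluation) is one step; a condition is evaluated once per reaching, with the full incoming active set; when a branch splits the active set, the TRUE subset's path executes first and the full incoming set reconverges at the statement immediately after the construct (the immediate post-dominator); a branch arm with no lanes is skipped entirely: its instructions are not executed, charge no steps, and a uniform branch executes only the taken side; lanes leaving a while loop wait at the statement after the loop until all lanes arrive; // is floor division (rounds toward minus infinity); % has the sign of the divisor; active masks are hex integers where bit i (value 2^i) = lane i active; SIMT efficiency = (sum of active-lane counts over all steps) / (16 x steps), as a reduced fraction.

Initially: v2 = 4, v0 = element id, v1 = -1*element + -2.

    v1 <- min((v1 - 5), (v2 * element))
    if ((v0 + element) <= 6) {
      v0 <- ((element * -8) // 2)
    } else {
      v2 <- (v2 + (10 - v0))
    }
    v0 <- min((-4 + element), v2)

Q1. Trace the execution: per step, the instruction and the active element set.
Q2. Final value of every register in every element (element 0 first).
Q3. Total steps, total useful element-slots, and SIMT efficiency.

step 0: v1 <- min((v1 - 5), (v2 * element)) 0xffff
step 1: eval ((v0 + element) <= 6)   0xffff
step 2: v0 <- ((element * -8) // 2)  0x000f
step 3: v2 <- (v2 + (10 - v0))       0xfff0
step 4: v0 <- min((-4 + element), v2) 0xffff

Answer: 5 steps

v2: 4,4,4,4,10,9,8,7,6,5,4,3,2,1,0,-1
v0: -4,-3,-2,-1,0,1,2,3,4,5,4,3,2,1,0,-1
v1: -7,-8,-9,-10,-11,-12,-13,-14,-15,-16,-17,-18,-19,-20,-21,-22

steps = 5; useful = 64; efficiency = 64/80 = 4/5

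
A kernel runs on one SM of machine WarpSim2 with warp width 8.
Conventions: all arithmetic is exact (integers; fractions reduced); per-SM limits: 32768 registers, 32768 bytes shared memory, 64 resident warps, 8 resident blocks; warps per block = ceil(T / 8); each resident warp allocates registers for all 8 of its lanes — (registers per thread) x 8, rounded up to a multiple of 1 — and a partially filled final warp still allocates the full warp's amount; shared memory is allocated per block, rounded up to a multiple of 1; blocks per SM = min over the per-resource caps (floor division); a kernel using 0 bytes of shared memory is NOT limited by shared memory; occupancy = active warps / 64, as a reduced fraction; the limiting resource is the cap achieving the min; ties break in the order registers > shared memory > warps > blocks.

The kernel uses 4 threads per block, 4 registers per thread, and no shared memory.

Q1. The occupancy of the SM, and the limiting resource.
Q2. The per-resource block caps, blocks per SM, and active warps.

Answer: occupancy 1/8, limited by blocks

registers: 1024 blocks
shared memory: no limit (kernel uses none)
warps: 64 blocks
blocks: 8 blocks

Answer: 8 blocks, 8 active warps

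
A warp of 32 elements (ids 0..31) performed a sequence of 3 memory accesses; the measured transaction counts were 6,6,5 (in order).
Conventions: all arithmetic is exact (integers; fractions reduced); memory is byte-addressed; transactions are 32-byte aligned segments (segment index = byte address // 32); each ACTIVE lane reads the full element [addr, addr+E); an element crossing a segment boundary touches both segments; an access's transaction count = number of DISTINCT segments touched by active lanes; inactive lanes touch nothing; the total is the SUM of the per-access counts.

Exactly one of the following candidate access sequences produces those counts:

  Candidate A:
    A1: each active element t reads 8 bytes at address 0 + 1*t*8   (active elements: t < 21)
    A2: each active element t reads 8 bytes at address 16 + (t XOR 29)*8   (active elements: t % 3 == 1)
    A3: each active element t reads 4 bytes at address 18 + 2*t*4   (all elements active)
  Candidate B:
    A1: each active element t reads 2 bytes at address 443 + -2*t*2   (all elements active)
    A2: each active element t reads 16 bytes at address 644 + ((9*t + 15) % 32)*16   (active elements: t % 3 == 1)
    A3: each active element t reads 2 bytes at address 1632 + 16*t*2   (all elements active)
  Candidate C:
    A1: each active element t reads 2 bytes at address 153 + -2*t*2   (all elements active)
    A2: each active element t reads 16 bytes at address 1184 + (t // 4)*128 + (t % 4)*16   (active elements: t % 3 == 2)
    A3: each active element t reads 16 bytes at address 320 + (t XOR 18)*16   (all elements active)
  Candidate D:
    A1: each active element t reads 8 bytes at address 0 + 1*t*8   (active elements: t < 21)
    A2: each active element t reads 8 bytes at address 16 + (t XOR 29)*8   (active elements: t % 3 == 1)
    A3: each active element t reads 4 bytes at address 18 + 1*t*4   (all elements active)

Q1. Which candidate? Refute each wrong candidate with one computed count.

A: A3 gives 9 transactions, not 5
B: A1 gives 5 transactions, not 6
C: A1 gives 5 transactions, not 6
D: all counts match (6,6,5)

Answer: D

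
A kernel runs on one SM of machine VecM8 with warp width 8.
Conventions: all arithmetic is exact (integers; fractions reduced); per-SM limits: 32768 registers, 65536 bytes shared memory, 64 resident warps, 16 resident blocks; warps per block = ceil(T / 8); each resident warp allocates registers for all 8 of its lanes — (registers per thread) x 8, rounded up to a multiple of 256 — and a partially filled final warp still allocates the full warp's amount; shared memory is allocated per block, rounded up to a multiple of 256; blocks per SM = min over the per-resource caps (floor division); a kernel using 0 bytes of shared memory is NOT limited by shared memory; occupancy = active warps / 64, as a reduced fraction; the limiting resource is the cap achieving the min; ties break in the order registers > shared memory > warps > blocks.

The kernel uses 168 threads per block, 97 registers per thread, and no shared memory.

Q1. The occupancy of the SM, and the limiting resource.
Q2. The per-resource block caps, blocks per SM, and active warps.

Answer: occupancy 21/64, limited by registers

registers: 1 block
shared memory: no limit (kernel uses none)
warps: 3 blocks
blocks: 16 blocks

Answer: 1 block, 21 active warps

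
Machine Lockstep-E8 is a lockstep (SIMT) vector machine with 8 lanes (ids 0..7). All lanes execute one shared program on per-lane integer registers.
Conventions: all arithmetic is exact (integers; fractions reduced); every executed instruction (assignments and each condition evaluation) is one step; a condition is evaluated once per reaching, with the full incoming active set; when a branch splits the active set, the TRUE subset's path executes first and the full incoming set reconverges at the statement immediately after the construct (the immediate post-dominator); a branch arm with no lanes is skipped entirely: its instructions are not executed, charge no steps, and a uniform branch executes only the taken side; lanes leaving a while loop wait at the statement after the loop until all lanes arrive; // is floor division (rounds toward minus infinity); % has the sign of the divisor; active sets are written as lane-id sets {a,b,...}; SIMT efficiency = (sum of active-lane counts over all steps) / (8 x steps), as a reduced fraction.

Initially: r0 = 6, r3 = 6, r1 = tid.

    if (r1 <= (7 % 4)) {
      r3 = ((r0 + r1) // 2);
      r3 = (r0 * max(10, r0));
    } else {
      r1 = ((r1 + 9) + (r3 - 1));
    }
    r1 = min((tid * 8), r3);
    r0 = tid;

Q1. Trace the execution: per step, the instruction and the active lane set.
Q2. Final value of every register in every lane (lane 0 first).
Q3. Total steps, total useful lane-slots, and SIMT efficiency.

step 0: eval (r1 <= (7 % 4))         {0,1,2,3,4,5,6,7}
step 1: r3 <- ((r0 + r1) // 2)       {0,1,2,3}
step 2: r3 <- (r0 * max(10, r0))     {0,1,2,3}
step 3: r1 <- ((r1 + 9) + (r3 - 1))  {4,5,6,7}
step 4: r1 <- min((tid * 8), r3)     {0,1,2,3,4,5,6,7}
step 5: r0 <- tid                    {0,1,2,3,4,5,6,7}

Answer: 6 steps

r0: 0,1,2,3,4,5,6,7
r3: 60,60,60,60,6,6,6,6
r1: 0,8,16,24,6,6,6,6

steps = 6; useful = 36; efficiency = 36/48 = 3/4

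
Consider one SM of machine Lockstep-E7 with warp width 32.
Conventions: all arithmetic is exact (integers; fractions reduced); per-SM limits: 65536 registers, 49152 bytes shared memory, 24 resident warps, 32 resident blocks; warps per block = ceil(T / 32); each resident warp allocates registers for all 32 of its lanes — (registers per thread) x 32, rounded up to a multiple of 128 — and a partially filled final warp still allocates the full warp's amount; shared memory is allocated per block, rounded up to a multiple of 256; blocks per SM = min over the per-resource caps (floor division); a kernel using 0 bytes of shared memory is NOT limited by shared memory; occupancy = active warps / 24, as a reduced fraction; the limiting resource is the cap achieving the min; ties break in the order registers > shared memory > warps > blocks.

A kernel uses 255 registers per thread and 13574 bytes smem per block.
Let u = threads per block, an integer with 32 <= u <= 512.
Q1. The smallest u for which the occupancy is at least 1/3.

Answer: u = 97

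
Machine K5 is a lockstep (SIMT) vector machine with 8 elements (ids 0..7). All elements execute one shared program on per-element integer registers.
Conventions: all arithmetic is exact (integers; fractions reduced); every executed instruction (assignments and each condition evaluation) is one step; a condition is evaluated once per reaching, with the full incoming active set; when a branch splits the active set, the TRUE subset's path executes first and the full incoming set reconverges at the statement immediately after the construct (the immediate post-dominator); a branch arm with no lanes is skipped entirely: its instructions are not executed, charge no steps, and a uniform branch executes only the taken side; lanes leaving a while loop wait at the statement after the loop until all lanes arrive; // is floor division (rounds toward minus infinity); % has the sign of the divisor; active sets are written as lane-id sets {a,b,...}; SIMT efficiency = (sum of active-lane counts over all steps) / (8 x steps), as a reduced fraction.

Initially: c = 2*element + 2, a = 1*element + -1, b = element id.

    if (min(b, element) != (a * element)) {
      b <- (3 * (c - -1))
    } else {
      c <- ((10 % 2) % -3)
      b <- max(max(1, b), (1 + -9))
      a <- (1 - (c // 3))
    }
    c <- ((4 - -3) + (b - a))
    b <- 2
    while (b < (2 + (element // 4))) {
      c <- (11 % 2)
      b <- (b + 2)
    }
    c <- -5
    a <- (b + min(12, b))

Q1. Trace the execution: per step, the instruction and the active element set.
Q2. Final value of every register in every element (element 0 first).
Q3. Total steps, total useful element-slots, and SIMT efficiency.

step 0: eval (min(b, element) != (a * element)) {0,1,2,3,4,5,6,7}
step 1: b <- (3 * (c - -1))          {1,3,4,5,6,7}
step 2: c <- ((10 % 2) % -3)         {0,2}
step 3: b <- max(max(1, b), (1 + -9)) {0,2}
step 4: a <- (1 - (c // 3))          {0,2}
step 5: c <- ((4 - -3) + (b - a))    {0,1,2,3,4,5,6,7}
step 6: b <- 2                       {0,1,2,3,4,5,6,7}
step 7: eval (b < (2 + (element // 4))) {0,1,2,3,4,5,6,7}
step 8: c <- (11 % 2)                {4,5,6,7}
step 9: b <- (b + 2)                 {4,5,6,7}
step 10: eval (b < (2 + (element // 4))) {4,5,6,7}
step 11: c <- -5                      {0,1,2,3,4,5,6,7}
step 12: a <- (b + min(12, b))        {0,1,2,3,4,5,6,7}

Answer: 13 steps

c: -5,-5,-5,-5,-5,-5,-5,-5
a: 4,4,4,4,8,8,8,8
b: 2,2,2,2,4,4,4,4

steps = 13; useful = 72; efficiency = 72/104 = 9/13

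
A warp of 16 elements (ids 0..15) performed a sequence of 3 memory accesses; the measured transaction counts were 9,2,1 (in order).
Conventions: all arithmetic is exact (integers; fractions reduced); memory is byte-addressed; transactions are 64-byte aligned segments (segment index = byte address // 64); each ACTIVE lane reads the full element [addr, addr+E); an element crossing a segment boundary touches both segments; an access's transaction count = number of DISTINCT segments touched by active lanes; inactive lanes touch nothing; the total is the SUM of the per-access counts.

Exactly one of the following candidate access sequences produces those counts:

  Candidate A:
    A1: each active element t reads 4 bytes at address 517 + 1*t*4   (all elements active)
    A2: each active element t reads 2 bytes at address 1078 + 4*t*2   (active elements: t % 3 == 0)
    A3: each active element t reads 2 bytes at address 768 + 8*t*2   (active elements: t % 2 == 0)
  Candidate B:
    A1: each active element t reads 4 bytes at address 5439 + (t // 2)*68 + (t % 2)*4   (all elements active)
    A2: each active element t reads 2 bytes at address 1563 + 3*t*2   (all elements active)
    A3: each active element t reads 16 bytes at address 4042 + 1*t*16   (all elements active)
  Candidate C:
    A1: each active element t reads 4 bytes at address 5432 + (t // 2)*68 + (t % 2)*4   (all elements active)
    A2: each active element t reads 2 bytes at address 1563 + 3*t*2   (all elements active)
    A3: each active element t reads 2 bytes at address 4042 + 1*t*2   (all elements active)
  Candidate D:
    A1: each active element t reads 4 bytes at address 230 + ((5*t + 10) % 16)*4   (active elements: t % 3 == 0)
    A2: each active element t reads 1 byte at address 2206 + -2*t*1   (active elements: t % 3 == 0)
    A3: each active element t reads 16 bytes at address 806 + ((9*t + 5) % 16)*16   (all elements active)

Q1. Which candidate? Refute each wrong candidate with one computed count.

A: A1 gives 2 transactions, not 9
B: A3 gives 5 transactions, not 1
D: A1 gives 2 transactions, not 9
C: all counts match (9,2,1)

Answer: C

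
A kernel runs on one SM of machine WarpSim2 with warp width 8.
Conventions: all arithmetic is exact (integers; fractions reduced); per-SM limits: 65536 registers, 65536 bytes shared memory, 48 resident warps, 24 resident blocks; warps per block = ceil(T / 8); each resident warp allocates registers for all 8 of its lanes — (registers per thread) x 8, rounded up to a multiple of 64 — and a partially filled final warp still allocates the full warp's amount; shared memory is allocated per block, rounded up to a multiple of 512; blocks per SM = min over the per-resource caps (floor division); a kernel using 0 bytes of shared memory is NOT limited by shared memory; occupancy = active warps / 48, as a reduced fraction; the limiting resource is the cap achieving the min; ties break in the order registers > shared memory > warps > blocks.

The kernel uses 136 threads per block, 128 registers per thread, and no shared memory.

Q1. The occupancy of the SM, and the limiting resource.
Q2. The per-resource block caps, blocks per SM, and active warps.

Answer: occupancy 17/24, limited by warps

registers: 3 blocks
shared memory: no limit (kernel uses none)
warps: 2 blocks
blocks: 24 blocks

Answer: 2 blocks, 34 active warps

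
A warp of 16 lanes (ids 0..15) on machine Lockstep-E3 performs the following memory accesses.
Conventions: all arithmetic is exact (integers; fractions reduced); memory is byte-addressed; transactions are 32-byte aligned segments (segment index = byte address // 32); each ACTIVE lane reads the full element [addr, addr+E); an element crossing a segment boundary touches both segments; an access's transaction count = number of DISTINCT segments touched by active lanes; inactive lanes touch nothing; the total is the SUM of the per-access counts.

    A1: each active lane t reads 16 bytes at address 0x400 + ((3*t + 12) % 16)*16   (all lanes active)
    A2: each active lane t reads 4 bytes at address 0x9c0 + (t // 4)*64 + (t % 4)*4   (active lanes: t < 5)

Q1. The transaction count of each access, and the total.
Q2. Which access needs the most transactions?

A1: 8 transactions
A2: 2 transactions

Answer: 8,2; total 10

Answer: A1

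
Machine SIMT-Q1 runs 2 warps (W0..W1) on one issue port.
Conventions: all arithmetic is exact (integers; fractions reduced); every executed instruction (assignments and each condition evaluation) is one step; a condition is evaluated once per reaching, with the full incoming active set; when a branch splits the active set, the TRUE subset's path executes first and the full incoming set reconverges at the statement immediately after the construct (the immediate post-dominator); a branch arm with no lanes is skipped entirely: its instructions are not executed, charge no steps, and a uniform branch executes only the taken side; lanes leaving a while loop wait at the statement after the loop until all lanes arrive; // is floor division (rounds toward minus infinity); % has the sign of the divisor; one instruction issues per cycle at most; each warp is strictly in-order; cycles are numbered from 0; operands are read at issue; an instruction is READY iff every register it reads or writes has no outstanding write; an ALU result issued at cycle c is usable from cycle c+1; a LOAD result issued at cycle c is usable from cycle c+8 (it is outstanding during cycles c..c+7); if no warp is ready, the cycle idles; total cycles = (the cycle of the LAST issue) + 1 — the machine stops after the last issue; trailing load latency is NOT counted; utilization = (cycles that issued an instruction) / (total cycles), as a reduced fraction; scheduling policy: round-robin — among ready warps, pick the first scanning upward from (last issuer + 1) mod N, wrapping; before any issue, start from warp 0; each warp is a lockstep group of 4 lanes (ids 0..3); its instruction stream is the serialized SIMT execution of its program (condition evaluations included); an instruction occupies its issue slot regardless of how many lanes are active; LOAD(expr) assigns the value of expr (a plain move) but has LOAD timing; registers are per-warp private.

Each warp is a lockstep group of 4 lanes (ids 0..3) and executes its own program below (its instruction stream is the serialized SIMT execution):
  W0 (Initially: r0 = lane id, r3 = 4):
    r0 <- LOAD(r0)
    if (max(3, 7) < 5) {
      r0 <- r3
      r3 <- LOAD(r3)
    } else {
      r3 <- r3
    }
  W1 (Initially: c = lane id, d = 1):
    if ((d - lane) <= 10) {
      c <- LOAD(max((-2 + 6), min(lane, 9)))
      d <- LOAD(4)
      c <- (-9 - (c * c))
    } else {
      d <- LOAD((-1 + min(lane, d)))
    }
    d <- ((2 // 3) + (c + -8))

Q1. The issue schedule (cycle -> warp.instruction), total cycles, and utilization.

cycle 0: W0.I0
cycle 1: W1.I0
cycle 2: W0.I1
cycle 3: W1.I1
cycle 4: W0.I2
cycle 5: W1.I2
cycle 6: idle
cycle 7: idle
cycle 8: idle
cycle 9: idle
cycle 10: idle
cycle 11: W1.I3
cycle 12: idle
cycle 13: W1.I4

Answer: 14 cycles, utilization 4/7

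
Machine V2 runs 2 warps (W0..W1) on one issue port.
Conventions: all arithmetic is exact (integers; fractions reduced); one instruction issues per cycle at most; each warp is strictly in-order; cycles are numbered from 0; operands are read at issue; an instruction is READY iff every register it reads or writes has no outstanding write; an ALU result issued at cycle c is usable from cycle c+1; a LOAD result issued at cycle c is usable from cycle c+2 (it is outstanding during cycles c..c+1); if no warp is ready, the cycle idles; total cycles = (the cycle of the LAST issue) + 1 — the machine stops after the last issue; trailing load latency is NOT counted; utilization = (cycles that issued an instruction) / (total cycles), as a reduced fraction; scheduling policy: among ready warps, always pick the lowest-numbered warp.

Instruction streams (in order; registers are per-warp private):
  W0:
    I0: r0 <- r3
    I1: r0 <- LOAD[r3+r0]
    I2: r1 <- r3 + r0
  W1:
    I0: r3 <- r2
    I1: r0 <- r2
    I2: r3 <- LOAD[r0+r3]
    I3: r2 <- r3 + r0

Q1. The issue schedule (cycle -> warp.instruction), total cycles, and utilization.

cycle 0: W0.I0
cycle 1: W0.I1
cycle 2: W1.I0
cycle 3: W0.I2
cycle 4: W1.I1
cycle 5: W1.I2
cycle 6: idle
cycle 7: W1.I3

Answer: 8 cycles, utilization 7/8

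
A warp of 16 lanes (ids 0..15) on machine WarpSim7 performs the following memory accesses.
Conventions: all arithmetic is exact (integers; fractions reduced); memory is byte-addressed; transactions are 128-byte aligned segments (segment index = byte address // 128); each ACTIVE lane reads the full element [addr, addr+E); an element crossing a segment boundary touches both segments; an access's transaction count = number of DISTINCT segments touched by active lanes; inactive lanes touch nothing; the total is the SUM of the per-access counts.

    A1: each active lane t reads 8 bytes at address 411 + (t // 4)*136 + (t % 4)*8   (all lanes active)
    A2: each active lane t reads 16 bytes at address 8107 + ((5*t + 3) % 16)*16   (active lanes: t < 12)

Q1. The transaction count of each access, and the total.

A1: 4 transactions
A2: 3 transactions

Answer: 4,3; total 7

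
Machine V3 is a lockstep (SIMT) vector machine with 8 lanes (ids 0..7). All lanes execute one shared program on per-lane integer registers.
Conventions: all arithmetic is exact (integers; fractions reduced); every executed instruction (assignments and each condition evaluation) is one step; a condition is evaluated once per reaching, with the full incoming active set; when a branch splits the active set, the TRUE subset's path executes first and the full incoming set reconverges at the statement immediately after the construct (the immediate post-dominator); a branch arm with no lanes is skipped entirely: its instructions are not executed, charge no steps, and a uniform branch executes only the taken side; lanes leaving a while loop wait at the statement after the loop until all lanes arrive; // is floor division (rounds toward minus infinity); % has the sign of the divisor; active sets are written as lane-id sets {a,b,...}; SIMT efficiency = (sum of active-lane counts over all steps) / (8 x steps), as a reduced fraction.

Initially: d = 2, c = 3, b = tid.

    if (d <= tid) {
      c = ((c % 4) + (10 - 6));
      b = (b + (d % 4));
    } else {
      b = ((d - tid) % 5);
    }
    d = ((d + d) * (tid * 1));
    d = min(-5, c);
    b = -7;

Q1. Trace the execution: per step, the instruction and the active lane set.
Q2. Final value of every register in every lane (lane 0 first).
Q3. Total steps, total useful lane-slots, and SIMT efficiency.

step 0: eval (d <= tid)              {0,1,2,3,4,5,6,7}
step 1: c <- ((c % 4) + (10 - 6))    {2,3,4,5,6,7}
step 2: b <- (b + (d % 4))           {2,3,4,5,6,7}
step 3: b <- ((d - tid) % 5)         {0,1}
step 4: d <- ((d + d) * (tid * 1))   {0,1,2,3,4,5,6,7}
step 5: d <- min(-5, c)              {0,1,2,3,4,5,6,7}
step 6: b <- -7                      {0,1,2,3,4,5,6,7}

Answer: 7 steps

d: -5,-5,-5,-5,-5,-5,-5,-5
c: 3,3,7,7,7,7,7,7
b: -7,-7,-7,-7,-7,-7,-7,-7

steps = 7; useful = 46; efficiency = 46/56 = 23/28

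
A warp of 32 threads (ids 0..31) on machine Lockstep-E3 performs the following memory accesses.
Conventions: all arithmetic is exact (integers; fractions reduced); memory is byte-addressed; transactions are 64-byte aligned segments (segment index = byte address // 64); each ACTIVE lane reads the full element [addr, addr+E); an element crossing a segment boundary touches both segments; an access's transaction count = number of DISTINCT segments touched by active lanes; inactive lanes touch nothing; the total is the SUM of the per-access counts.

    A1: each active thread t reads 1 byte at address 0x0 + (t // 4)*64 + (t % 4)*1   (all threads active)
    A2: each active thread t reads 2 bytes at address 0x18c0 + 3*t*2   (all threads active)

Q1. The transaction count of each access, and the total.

A1: 8 transactions
A2: 3 transactions

Answer: 8,3; total 11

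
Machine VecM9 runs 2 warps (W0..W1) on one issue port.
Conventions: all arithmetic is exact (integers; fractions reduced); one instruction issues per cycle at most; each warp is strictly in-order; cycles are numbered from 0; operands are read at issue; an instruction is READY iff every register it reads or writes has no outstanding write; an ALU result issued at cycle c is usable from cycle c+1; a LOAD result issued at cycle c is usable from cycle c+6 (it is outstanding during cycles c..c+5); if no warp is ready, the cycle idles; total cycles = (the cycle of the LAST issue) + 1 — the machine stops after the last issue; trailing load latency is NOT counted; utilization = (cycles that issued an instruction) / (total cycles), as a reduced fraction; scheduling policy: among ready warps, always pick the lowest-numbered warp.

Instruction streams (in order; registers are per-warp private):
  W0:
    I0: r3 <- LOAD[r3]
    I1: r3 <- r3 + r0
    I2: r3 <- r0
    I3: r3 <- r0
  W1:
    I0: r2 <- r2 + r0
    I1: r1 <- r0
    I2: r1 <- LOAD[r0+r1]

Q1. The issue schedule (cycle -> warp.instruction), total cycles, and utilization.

cycle 0: W0.I0
cycle 1: W1.I0
cycle 2: W1.I1
cycle 3: W1.I2
cycle 4: idle
cycle 5: idle
cycle 6: W0.I1
cycle 7: W0.I2
cycle 8: W0.I3

Answer: 9 cycles, utilization 7/9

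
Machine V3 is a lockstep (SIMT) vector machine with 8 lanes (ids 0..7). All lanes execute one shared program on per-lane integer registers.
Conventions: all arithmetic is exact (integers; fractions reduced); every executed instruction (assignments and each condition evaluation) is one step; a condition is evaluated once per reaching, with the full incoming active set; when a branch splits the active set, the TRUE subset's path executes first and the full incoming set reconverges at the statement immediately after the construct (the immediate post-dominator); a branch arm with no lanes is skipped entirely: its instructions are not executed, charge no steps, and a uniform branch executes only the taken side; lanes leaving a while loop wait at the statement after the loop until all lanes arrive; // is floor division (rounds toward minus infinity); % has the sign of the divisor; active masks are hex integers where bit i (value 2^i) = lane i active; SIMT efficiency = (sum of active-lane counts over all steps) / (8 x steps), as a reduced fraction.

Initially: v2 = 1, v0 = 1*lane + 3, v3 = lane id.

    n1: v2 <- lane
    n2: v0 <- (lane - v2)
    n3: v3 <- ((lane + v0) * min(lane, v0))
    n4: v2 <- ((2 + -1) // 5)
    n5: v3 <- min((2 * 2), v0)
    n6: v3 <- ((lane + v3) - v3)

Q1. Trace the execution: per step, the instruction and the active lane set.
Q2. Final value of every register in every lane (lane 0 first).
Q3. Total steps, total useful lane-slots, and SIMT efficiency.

step 0: v2 <- lane                   0xff
step 1: v0 <- (lane - v2)            0xff
step 2: v3 <- ((lane + v0) * min(lane, v0)) 0xff
step 3: v2 <- ((2 + -1) // 5)        0xff
step 4: v3 <- min((2 * 2), v0)       0xff
step 5: v3 <- ((lane + v3) - v3)     0xff

Answer: 6 steps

v2: 0,0,0,0,0,0,0,0
v0: 0,0,0,0,0,0,0,0
v3: 0,1,2,3,4,5,6,7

steps = 6; useful = 48; efficiency = 48/48 = 1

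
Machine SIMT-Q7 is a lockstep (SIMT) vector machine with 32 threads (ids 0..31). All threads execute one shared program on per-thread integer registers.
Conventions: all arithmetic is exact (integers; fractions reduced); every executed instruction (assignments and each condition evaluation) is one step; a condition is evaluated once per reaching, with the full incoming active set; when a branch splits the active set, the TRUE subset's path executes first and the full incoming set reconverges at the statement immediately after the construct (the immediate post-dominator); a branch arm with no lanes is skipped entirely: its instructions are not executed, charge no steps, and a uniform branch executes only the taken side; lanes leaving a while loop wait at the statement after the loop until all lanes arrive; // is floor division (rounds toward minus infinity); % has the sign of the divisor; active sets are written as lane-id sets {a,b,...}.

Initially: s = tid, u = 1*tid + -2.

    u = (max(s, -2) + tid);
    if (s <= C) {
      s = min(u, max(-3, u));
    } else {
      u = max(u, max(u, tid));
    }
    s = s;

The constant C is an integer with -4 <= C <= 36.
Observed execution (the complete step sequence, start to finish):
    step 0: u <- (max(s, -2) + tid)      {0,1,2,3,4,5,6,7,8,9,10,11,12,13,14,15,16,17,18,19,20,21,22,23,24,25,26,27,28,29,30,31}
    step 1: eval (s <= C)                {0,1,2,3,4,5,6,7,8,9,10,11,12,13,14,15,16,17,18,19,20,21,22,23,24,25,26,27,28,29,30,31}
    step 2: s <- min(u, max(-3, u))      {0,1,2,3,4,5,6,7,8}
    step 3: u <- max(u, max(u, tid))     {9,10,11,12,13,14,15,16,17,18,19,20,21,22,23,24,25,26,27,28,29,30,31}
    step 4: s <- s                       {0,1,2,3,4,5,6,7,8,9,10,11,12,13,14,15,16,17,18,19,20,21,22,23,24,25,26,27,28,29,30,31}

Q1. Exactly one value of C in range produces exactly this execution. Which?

Answer: C = 8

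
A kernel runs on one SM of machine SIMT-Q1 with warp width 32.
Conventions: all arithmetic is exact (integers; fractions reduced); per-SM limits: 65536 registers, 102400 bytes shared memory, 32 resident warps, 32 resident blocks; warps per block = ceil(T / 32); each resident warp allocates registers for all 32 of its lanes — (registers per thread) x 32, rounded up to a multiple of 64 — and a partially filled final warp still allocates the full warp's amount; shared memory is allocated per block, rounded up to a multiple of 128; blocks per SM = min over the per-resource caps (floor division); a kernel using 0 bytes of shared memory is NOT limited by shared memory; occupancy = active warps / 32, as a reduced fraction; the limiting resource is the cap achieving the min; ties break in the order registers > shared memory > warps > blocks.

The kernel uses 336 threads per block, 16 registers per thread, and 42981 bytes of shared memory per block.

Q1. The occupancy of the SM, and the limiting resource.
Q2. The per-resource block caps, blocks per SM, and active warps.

Answer: occupancy 11/16, limited by shared memory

registers: 11 blocks
shared memory: 2 blocks
warps: 2 blocks
blocks: 32 blocks

Answer: 2 blocks, 22 active warps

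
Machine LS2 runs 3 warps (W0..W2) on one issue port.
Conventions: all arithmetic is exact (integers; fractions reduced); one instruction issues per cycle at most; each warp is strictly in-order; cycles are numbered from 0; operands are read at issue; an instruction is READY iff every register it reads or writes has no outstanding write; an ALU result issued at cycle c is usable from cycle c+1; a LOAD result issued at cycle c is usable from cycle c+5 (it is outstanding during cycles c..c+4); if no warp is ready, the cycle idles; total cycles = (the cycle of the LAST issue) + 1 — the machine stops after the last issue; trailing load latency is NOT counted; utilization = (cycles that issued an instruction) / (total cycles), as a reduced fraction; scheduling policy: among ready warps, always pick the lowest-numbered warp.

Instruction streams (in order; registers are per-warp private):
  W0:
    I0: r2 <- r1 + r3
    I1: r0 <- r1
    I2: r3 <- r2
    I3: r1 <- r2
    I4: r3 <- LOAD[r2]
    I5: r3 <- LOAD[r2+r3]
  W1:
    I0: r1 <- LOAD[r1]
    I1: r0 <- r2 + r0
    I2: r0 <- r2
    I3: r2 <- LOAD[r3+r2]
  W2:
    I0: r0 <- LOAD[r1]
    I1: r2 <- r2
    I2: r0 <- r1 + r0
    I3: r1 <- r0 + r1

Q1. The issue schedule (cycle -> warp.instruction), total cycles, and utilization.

cycle 0: W0.I0
cycle 1: W0.I1
cycle 2: W0.I2
cycle 3: W0.I3
cycle 4: W0.I4
cycle 5: W1.I0
cycle 6: W1.I1
cycle 7: W1.I2
cycle 8: W1.I3
cycle 9: W0.I5
cycle 10: W2.I0
cycle 11: W2.I1
cycle 12: idle
cycle 13: idle
cycle 14: idle
cycle 15: W2.I2
cycle 16: W2.I3

Answer: 17 cycles, utilization 14/17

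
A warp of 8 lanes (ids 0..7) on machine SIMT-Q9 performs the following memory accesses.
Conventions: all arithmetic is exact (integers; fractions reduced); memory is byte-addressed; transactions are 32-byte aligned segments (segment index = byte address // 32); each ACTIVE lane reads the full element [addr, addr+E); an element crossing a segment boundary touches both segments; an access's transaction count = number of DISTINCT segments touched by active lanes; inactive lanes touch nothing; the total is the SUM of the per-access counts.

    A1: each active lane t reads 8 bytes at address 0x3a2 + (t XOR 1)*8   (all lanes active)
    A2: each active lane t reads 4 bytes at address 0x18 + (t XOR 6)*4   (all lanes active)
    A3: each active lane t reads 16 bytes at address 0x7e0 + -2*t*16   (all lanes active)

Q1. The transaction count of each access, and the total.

A1: 3 transactions
A2: 2 transactions
A3: 8 transactions

Answer: 3,2,8; total 13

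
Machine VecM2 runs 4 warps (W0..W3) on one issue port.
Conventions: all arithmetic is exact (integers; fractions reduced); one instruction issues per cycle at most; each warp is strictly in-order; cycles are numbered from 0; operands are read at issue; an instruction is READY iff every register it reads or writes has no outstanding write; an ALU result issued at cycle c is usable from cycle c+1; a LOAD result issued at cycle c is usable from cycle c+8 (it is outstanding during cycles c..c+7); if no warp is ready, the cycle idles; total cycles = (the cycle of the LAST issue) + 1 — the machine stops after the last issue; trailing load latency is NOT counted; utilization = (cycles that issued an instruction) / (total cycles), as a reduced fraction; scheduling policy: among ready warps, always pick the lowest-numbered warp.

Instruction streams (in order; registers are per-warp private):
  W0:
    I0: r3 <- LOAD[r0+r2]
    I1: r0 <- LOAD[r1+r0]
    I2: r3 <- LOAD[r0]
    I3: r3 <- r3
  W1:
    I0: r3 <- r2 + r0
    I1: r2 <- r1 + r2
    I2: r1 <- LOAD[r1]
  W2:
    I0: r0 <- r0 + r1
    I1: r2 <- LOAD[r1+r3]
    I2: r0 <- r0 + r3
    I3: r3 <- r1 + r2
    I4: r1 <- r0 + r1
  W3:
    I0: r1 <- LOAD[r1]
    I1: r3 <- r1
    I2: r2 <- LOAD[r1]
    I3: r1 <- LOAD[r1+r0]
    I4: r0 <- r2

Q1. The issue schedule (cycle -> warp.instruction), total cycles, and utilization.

cycle 0: W0.I0
cycle 1: W0.I1
cycle 2: W1.I0
cycle 3: W1.I1
cycle 4: W1.I2
cycle 5: W2.I0
cycle 6: W2.I1
cycle 7: W2.I2
cycle 8: W3.I0
cycle 9: W0.I2
cycle 10: idle
cycle 11: idle
cycle 12: idle
cycle 13: idle
cycle 14: W2.I3
cycle 15: W2.I4
cycle 16: W3.I1
cycle 17: W0.I3
cycle 18: W3.I2
cycle 19: W3.I3
cycle 20: idle
cycle 21: idle
cycle 22: idle
cycle 23: idle
cycle 24: idle
cycle 25: idle
cycle 26: W3.I4

Answer: 27 cycles, utilization 17/27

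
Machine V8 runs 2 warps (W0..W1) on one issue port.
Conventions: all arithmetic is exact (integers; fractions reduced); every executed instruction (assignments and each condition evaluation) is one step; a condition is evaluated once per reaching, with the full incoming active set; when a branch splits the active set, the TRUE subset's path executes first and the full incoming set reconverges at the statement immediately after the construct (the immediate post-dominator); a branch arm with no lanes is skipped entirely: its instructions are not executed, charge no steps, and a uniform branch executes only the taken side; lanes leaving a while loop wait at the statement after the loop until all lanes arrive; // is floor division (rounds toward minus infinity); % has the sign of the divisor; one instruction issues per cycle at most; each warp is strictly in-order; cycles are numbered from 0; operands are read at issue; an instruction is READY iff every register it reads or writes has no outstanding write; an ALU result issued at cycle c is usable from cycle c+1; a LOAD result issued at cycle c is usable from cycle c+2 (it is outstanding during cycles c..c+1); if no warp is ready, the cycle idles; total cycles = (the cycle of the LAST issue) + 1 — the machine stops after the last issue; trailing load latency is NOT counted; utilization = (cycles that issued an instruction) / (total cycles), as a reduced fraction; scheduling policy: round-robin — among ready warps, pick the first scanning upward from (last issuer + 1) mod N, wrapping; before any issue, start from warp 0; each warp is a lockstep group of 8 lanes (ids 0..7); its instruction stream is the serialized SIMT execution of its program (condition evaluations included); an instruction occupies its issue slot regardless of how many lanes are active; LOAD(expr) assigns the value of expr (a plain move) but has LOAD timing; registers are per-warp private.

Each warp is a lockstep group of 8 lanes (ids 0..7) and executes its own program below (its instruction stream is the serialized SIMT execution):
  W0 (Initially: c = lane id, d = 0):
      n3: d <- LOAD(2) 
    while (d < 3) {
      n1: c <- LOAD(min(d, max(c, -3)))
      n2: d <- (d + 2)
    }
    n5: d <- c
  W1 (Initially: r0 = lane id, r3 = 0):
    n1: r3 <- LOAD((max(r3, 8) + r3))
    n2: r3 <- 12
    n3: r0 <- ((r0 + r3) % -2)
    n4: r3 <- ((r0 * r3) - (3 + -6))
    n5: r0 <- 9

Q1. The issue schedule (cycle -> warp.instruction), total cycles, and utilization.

cycle 0: W0.I0
cycle 1: W1.I0
cycle 2: W0.I1
cycle 3: W1.I1
cycle 4: W0.I2
cycle 5: W1.I2
cycle 6: W0.I3
cycle 7: W1.I3
cycle 8: W0.I4
cycle 9: W1.I4
cycle 10: W0.I5

Answer: 11 cycles, utilization 1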